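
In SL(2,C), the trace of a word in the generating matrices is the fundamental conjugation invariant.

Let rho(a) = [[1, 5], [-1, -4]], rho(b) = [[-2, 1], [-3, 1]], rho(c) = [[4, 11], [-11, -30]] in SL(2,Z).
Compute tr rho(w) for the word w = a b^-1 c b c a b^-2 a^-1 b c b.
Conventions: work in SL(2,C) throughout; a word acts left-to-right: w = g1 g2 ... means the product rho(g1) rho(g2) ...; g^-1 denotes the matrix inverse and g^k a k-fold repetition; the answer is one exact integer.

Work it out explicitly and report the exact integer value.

884296020

rho(a) = [[1, 5], [-1, -4]]
... * rho(b^-1) = [[1, -1], [3, -2]]  ->  [[16, -11], [-13, 9]]
... * rho(c) = [[4, 11], [-11, -30]]  ->  [[185, 506], [-151, -413]]
... * rho(b) = [[-2, 1], [-3, 1]]  ->  [[-1888, 691], [1541, -564]]
... * rho(c) = [[4, 11], [-11, -30]]  ->  [[-15153, -41498], [12368, 33871]]
... * rho(a) = [[1, 5], [-1, -4]]  ->  [[26345, 90227], [-21503, -73644]]
... * rho(b^-1) = [[1, -1], [3, -2]]  ->  [[297026, -206799], [-242435, 168791]]
... * rho(b^-1) = [[1, -1], [3, -2]]  ->  [[-323371, 116572], [263938, -95147]]
... * rho(a^-1) = [[-4, -5], [1, 1]]  ->  [[1410056, 1733427], [-1150899, -1414837]]
... * rho(b) = [[-2, 1], [-3, 1]]  ->  [[-8020393, 3143483], [6546309, -2565736]]
... * rho(c) = [[4, 11], [-11, -30]]  ->  [[-66659885, -182528813], [54408332, 148981479]]
... * rho(b) = [[-2, 1], [-3, 1]]  ->  [[680906209, -249188698], [-555761101, 203389811]]
tr = 680906209 + 203389811 = 884296020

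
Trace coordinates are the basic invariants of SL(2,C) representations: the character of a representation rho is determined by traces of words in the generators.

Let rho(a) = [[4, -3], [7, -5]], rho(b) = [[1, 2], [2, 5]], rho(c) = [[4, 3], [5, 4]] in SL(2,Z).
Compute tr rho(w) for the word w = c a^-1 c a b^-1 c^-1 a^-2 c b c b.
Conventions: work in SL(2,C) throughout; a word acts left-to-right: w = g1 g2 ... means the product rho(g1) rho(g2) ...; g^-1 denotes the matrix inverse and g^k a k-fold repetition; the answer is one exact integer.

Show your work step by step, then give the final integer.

6446140

rho(c) = [[4, 3], [5, 4]]
... * rho(a^-1) = [[-5, 3], [-7, 4]]  ->  [[-41, 24], [-53, 31]]
... * rho(c) = [[4, 3], [5, 4]]  ->  [[-44, -27], [-57, -35]]
... * rho(a) = [[4, -3], [7, -5]]  ->  [[-365, 267], [-473, 346]]
... * rho(b^-1) = [[5, -2], [-2, 1]]  ->  [[-2359, 997], [-3057, 1292]]
... * rho(c^-1) = [[4, -3], [-5, 4]]  ->  [[-14421, 11065], [-18688, 14339]]
... * rho(a^-1) = [[-5, 3], [-7, 4]]  ->  [[-5350, 997], [-6933, 1292]]
... * rho(a^-1) = [[-5, 3], [-7, 4]]  ->  [[19771, -12062], [25621, -15631]]
... * rho(c) = [[4, 3], [5, 4]]  ->  [[18774, 11065], [24329, 14339]]
... * rho(b) = [[1, 2], [2, 5]]  ->  [[40904, 92873], [53007, 120353]]
... * rho(c) = [[4, 3], [5, 4]]  ->  [[627981, 494204], [813793, 640433]]
... * rho(b) = [[1, 2], [2, 5]]  ->  [[1616389, 3726982], [2094659, 4829751]]
tr = 1616389 + 4829751 = 6446140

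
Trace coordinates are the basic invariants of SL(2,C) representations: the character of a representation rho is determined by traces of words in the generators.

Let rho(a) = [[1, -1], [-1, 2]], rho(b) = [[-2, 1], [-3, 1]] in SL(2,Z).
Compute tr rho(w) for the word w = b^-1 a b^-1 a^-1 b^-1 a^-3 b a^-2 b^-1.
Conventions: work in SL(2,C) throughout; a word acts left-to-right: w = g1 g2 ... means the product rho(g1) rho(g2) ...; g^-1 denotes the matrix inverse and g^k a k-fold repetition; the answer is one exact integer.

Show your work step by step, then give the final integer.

rho(b^-1) = [[1, -1], [3, -2]]
... * rho(a) = [[1, -1], [-1, 2]]  ->  [[2, -3], [5, -7]]
... * rho(b^-1) = [[1, -1], [3, -2]]  ->  [[-7, 4], [-16, 9]]
... * rho(a^-1) = [[2, 1], [1, 1]]  ->  [[-10, -3], [-23, -7]]
... * rho(b^-1) = [[1, -1], [3, -2]]  ->  [[-19, 16], [-44, 37]]
... * rho(a^-1) = [[2, 1], [1, 1]]  ->  [[-22, -3], [-51, -7]]
... * rho(a^-1) = [[2, 1], [1, 1]]  ->  [[-47, -25], [-109, -58]]
... * rho(a^-1) = [[2, 1], [1, 1]]  ->  [[-119, -72], [-276, -167]]
... * rho(b) = [[-2, 1], [-3, 1]]  ->  [[454, -191], [1053, -443]]
... * rho(a^-1) = [[2, 1], [1, 1]]  ->  [[717, 263], [1663, 610]]
... * rho(a^-1) = [[2, 1], [1, 1]]  ->  [[1697, 980], [3936, 2273]]
... * rho(b^-1) = [[1, -1], [3, -2]]  ->  [[4637, -3657], [10755, -8482]]
tr = 4637 + -8482 = -3845

-3845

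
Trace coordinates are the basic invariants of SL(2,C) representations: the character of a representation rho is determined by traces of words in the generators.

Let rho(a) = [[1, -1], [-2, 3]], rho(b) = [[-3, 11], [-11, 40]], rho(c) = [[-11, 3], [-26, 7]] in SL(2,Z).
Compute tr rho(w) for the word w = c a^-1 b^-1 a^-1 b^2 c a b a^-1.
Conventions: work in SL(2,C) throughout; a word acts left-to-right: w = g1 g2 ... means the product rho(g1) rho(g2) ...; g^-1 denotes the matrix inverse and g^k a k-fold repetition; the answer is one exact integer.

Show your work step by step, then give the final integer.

-8882413513

rho(c) = [[-11, 3], [-26, 7]]
... * rho(a^-1) = [[3, 1], [2, 1]]  ->  [[-27, -8], [-64, -19]]
... * rho(b^-1) = [[40, -11], [11, -3]]  ->  [[-1168, 321], [-2769, 761]]
... * rho(a^-1) = [[3, 1], [2, 1]]  ->  [[-2862, -847], [-6785, -2008]]
... * rho(b) = [[-3, 11], [-11, 40]]  ->  [[17903, -65362], [42443, -154955]]
... * rho(b) = [[-3, 11], [-11, 40]]  ->  [[665273, -2417547], [1577176, -5731327]]
... * rho(c) = [[-11, 3], [-26, 7]]  ->  [[55538219, -14927010], [131665566, -35387761]]
... * rho(a) = [[1, -1], [-2, 3]]  ->  [[85392239, -100319249], [202441088, -237828849]]
... * rho(b) = [[-3, 11], [-11, 40]]  ->  [[847335022, -3073455331], [2008794075, -7286301992]]
... * rho(a^-1) = [[3, 1], [2, 1]]  ->  [[-3604905596, -2226120309], [-8546221759, -5277507917]]
tr = -3604905596 + -5277507917 = -8882413513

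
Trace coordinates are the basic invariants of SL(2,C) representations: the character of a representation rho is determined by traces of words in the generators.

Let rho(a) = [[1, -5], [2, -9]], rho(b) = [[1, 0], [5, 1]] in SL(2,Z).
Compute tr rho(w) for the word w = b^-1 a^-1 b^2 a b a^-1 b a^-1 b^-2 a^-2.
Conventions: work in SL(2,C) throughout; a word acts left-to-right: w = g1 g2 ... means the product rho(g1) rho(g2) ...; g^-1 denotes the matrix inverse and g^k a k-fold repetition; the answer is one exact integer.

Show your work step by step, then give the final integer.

322951442

rho(b^-1) = [[1, 0], [-5, 1]]
... * rho(a^-1) = [[-9, 5], [-2, 1]]  ->  [[-9, 5], [43, -24]]
... * rho(b) = [[1, 0], [5, 1]]  ->  [[16, 5], [-77, -24]]
... * rho(b) = [[1, 0], [5, 1]]  ->  [[41, 5], [-197, -24]]
... * rho(a) = [[1, -5], [2, -9]]  ->  [[51, -250], [-245, 1201]]
... * rho(b) = [[1, 0], [5, 1]]  ->  [[-1199, -250], [5760, 1201]]
... * rho(a^-1) = [[-9, 5], [-2, 1]]  ->  [[11291, -6245], [-54242, 30001]]
... * rho(b) = [[1, 0], [5, 1]]  ->  [[-19934, -6245], [95763, 30001]]
... * rho(a^-1) = [[-9, 5], [-2, 1]]  ->  [[191896, -105915], [-921869, 508816]]
... * rho(b^-1) = [[1, 0], [-5, 1]]  ->  [[721471, -105915], [-3465949, 508816]]
... * rho(b^-1) = [[1, 0], [-5, 1]]  ->  [[1251046, -105915], [-6010029, 508816]]
... * rho(a^-1) = [[-9, 5], [-2, 1]]  ->  [[-11047584, 6149315], [53072629, -29541329]]
... * rho(a^-1) = [[-9, 5], [-2, 1]]  ->  [[87129626, -49088605], [-418571003, 235821816]]
tr = 87129626 + 235821816 = 322951442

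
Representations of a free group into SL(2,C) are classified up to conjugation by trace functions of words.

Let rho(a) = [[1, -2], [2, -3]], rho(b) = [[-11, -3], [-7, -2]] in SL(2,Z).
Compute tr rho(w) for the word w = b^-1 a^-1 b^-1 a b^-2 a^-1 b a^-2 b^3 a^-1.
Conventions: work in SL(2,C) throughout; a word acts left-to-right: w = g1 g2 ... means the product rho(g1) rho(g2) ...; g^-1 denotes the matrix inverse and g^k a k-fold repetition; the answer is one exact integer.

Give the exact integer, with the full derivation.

-502333298

rho(b^-1) = [[-2, 3], [7, -11]]
... * rho(a^-1) = [[-3, 2], [-2, 1]]  ->  [[0, -1], [1, 3]]
... * rho(b^-1) = [[-2, 3], [7, -11]]  ->  [[-7, 11], [19, -30]]
... * rho(a) = [[1, -2], [2, -3]]  ->  [[15, -19], [-41, 52]]
... * rho(b^-1) = [[-2, 3], [7, -11]]  ->  [[-163, 254], [446, -695]]
... * rho(b^-1) = [[-2, 3], [7, -11]]  ->  [[2104, -3283], [-5757, 8983]]
... * rho(a^-1) = [[-3, 2], [-2, 1]]  ->  [[254, 925], [-695, -2531]]
... * rho(b) = [[-11, -3], [-7, -2]]  ->  [[-9269, -2612], [25362, 7147]]
... * rho(a^-1) = [[-3, 2], [-2, 1]]  ->  [[33031, -21150], [-90380, 57871]]
... * rho(a^-1) = [[-3, 2], [-2, 1]]  ->  [[-56793, 44912], [155398, -122889]]
... * rho(b) = [[-11, -3], [-7, -2]]  ->  [[310339, 80555], [-849155, -220416]]
... * rho(b) = [[-11, -3], [-7, -2]]  ->  [[-3977614, -1092127], [10883617, 2988297]]
... * rho(b) = [[-11, -3], [-7, -2]]  ->  [[51398643, 14117096], [-140637866, -38627445]]
... * rho(a^-1) = [[-3, 2], [-2, 1]]  ->  [[-182430121, 116914382], [499168488, -319903177]]
tr = -182430121 + -319903177 = -502333298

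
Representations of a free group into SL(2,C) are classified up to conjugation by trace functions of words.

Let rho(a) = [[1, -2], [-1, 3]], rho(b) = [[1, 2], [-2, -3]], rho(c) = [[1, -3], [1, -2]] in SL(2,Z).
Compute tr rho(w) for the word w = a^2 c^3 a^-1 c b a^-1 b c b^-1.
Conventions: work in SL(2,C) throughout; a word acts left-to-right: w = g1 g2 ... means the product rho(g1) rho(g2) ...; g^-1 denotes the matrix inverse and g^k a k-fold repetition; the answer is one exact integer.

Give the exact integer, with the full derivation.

rho(a) = [[1, -2], [-1, 3]]
... * rho(a) = [[1, -2], [-1, 3]]  ->  [[3, -8], [-4, 11]]
... * rho(c) = [[1, -3], [1, -2]]  ->  [[-5, 7], [7, -10]]
... * rho(c) = [[1, -3], [1, -2]]  ->  [[2, 1], [-3, -1]]
... * rho(c) = [[1, -3], [1, -2]]  ->  [[3, -8], [-4, 11]]
... * rho(a^-1) = [[3, 2], [1, 1]]  ->  [[1, -2], [-1, 3]]
... * rho(c) = [[1, -3], [1, -2]]  ->  [[-1, 1], [2, -3]]
... * rho(b) = [[1, 2], [-2, -3]]  ->  [[-3, -5], [8, 13]]
... * rho(a^-1) = [[3, 2], [1, 1]]  ->  [[-14, -11], [37, 29]]
... * rho(b) = [[1, 2], [-2, -3]]  ->  [[8, 5], [-21, -13]]
... * rho(c) = [[1, -3], [1, -2]]  ->  [[13, -34], [-34, 89]]
... * rho(b^-1) = [[-3, -2], [2, 1]]  ->  [[-107, -60], [280, 157]]
tr = -107 + 157 = 50

50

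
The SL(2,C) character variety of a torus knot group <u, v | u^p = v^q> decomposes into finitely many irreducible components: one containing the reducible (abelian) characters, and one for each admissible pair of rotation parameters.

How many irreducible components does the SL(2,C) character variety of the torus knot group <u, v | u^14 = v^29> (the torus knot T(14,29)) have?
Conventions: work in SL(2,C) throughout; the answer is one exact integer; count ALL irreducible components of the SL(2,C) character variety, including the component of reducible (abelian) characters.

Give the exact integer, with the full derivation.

183

Gamma = < u, v | u^14 = v^29 > (torus knot T(14,29)); the central element u^14 = v^29 acts as +I or -I in any irreducible SL(2,C) representation.
This locks tr(u) to 2*cos(pi*alpha/14), alpha in 1..13, and tr(v) to 2*cos(pi*beta/29), beta in 1..28, on each component of irreducible characters.
Consistency of u^14 = (-1)^alpha I with v^29 = (-1)^beta I forces alpha = beta (mod 2).
Enumerate parity-matched pairs: 7*14 odd-odd plus 6*14 even-even gives 182.
Total: 182 irreducible-character components + 1 reducible (abelian) component = 183.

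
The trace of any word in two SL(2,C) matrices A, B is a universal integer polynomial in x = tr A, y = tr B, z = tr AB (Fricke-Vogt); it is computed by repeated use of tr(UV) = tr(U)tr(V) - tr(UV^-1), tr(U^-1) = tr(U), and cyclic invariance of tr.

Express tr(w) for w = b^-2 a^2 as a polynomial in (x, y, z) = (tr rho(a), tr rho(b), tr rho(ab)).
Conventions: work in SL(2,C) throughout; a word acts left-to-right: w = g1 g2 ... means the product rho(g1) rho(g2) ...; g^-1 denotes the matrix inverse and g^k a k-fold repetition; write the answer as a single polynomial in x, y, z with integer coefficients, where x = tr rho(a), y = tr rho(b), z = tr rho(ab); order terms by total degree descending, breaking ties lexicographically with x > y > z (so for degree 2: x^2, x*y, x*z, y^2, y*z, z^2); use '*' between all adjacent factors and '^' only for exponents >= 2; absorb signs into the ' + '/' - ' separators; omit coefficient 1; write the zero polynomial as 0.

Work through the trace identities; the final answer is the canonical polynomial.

tr(a^2) = tr(a)*tr(a) - tr(1) = x^2 - 2
tr(a^2 b) = tr(a)*tr(b a) - tr(b) = x*z - y
use: tr(b^-1 a^2) = tr(a^2)*tr(b) - tr(a^2 b) = x^2*y - x*z - y
tr(b^-2 a^2) = tr(b^-1 a^2)*tr(b) - tr(b^-1 a^2 b) = x^2*y^2 - x*y*z - x^2 - y^2 + 2

x^2*y^2 - x*y*z - x^2 - y^2 + 2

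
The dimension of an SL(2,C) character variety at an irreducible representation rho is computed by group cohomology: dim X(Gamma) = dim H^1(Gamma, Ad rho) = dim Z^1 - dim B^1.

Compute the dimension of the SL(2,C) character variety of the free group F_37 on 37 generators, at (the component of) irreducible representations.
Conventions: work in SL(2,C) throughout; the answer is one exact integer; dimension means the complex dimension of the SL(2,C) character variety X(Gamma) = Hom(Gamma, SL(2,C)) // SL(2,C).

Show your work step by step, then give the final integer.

The free group F_37: 37 generators, no relators.
A cocycle picks one sl_2 vector per generator freely, giving dim Z^1 = 3*37 = 111.
Irreducibility makes the coboundary map sl_2 -> Z^1 injective (trivial centralizer), so dim B^1 = 3.
Therefore dim X = 111 - 3 = 108.

108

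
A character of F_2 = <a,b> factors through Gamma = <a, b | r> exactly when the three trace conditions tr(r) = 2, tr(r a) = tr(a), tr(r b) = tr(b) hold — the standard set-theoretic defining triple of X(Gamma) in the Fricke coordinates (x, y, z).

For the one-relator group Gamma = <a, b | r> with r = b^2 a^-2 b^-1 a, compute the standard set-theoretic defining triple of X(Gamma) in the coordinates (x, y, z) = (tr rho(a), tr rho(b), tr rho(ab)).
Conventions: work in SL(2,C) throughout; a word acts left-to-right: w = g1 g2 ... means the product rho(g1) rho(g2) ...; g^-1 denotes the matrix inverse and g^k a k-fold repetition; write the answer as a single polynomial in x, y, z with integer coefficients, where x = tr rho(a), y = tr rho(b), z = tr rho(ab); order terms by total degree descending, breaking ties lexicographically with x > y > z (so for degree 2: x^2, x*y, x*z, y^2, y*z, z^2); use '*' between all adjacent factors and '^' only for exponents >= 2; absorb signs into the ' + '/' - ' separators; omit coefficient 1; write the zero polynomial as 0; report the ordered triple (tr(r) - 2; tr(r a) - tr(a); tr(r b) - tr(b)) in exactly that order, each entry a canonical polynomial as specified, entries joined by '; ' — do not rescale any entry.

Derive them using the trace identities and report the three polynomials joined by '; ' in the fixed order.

trace(b^2) = trace(b)*trace(b) - trace(1)   [square of b] = y^2 - 2
use: trace(a b^2) = trace(b)*trace(a b) - trace(a)   [square of b] = y*z - x
trace(b a b^2) = trace(b)*trace(a b^2) - trace(a b)   [square of b] = y^2*z - x*y - z
trace(a b a b) = trace(b a)*trace(b a) - trace(1)   [split at a repeated b] = z^2 - 2
apply: trace(a b a) = trace(a)*trace(b a) - trace(b)   [square of a] = x*z - y
trace(b a b^2 a) = trace(b)*trace(a b a b) - trace(a b a)   [square of b] = y*z^2 - x*z - y
trace(a b^2 a^-1 b) = trace(b a b^2)*trace(a) - trace(b a b^2 a)   [inverse elimination on a] = x*y^2*z - x^2*y - y*z^2 + y
apply: trace(b^-1 a b^2 a^-1) = trace(a b^2 a^-1)*trace(b) - trace(a b^2 a^-1 b)   [inverse elimination on b] = -x*y^2*z + x^2*y + y^3 + y*z^2 - 3*y
apply: trace(b^2 a^-2 b^-1 a) = trace(b^-1 a b^2 a^-1)*trace(a) - trace(b^-1 a b^2)   [inverse elimination on a] = -x^2*y^2*z + x^3*y + x*y^3 + x*y*z^2 - 3*x*y - z
trace(b^3) = trace(b)*trace(b^2) - trace(b) = y^3 - 3*y
use: trace(b a^2 b^2) = trace(a)*trace(b^3 a) - trace(b^3) = x*y^2*z - x^2*y - y^3 - x*z + 3*y
use: trace(a b a^2 b) = trace(a)*trace(b a b a) - trace(b a b) = x*z^2 - y*z - x
use: trace(a b a^2) = trace(a)*trace(b a^2) - trace(b a) = x^2*z - x*y - z
apply: trace(b a^2 b^2 a) = trace(b)*trace(a b a^2 b) - trace(a b a^2) = x*y*z^2 - x^2*z - y^2*z + z
apply: trace(a^-1 b a^2 b^2) = trace(b a^2 b^2)*trace(a) - trace(b a^2 b^2 a) = x^2*y^2*z - x^3*y - x*y^3 - x*y*z^2 + y^2*z + 3*x*y - z
trace(a^2 b^2 a^-2 b) = trace(a^-1 b a^2 b^2)*trace(a) - trace(a^-1 b a^2 b^2 a) = x^3*y^2*z - x^4*y - x^2*y^3 - x^2*y*z^2 + 4*x^2*y + y^3 - 3*y
apply: trace(b^2 a^-2 b^-1 a^2) = trace(a^2 b^2 a^-2)*trace(b) - trace(a^2 b^2 a^-2 b) = -x^3*y^2*z + x^4*y + x^2*y^3 + x^2*y*z^2 - 4*x^2*y + y
use: trace(b a b^3) = trace(b)*trace(b a b^2) - trace(b a b)   [square of b] = y^3*z - x*y^2 - 2*y*z + x
use: trace(b a b^3 a) = trace(b)*trace(b a b a b) - trace(b a b a)   [square of b] = y^2*z^2 - x*y*z - y^2 - z^2 + 2
trace(a b^3 a^-1 b) = trace(b a b^3)*trace(a) - trace(b a b^3 a)   [inverse elimination on a] = x*y^3*z - x^2*y^2 - y^2*z^2 - x*y*z + x^2 + y^2 + z^2 - 2
apply: trace(b^-1 a b^3 a^-1) = trace(a b^3 a^-1)*trace(b) - trace(a b^3 a^-1 b)   [inverse elimination on b] = -x*y^3*z + x^2*y^2 + y^4 + y^2*z^2 + x*y*z - x^2 - 4*y^2 - z^2 + 2
use: trace(b^2 a^-2 b^-1 a b) = trace(b^-1 a b^3 a^-1)*trace(a) - trace(b^-1 a b^3)   [inverse elimination on a] = -x^2*y^3*z + x^3*y^2 + x*y^4 + x*y^2*z^2 + x^2*y*z - x^3 - 4*x*y^2 - x*z^2 - y*z + 3*x
assemble the triple (trace(r) - 2; trace(r a) - x; trace(r b) - y)

-x^2*y^2*z + x^3*y + x*y^3 + x*y*z^2 - 3*x*y - z - 2; -x^3*y^2*z + x^4*y + x^2*y^3 + x^2*y*z^2 - 4*x^2*y - x + y; -x^2*y^3*z + x^3*y^2 + x*y^4 + x*y^2*z^2 + x^2*y*z - x^3 - 4*x*y^2 - x*z^2 - y*z + 3*x - y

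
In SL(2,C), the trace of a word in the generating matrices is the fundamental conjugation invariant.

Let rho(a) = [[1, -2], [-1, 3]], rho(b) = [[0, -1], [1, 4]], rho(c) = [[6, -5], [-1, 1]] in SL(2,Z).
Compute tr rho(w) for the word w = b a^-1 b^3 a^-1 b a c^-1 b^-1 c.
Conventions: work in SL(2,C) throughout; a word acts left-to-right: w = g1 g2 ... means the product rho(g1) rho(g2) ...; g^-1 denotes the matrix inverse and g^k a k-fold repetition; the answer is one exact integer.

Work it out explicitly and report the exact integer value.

rho(b) = [[0, -1], [1, 4]]
... * rho(a^-1) = [[3, 2], [1, 1]]  ->  [[-1, -1], [7, 6]]
... * rho(b) = [[0, -1], [1, 4]]  ->  [[-1, -3], [6, 17]]
... * rho(b) = [[0, -1], [1, 4]]  ->  [[-3, -11], [17, 62]]
... * rho(b) = [[0, -1], [1, 4]]  ->  [[-11, -41], [62, 231]]
... * rho(a^-1) = [[3, 2], [1, 1]]  ->  [[-74, -63], [417, 355]]
... * rho(b) = [[0, -1], [1, 4]]  ->  [[-63, -178], [355, 1003]]
... * rho(a) = [[1, -2], [-1, 3]]  ->  [[115, -408], [-648, 2299]]
... * rho(c^-1) = [[1, 5], [1, 6]]  ->  [[-293, -1873], [1651, 10554]]
... * rho(b^-1) = [[4, 1], [-1, 0]]  ->  [[701, -293], [-3950, 1651]]
... * rho(c) = [[6, -5], [-1, 1]]  ->  [[4499, -3798], [-25351, 21401]]
tr = 4499 + 21401 = 25900

25900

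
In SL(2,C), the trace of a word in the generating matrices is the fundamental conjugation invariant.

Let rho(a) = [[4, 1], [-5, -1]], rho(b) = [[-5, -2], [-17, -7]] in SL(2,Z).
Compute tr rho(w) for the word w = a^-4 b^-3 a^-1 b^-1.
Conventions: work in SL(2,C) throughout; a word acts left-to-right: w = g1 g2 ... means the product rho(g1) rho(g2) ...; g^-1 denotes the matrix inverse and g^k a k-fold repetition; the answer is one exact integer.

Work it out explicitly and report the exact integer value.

rho(a^-1) = [[-1, -1], [5, 4]]
... * rho(a^-1) = [[-1, -1], [5, 4]]  ->  [[-4, -3], [15, 11]]
... * rho(a^-1) = [[-1, -1], [5, 4]]  ->  [[-11, -8], [40, 29]]
... * rho(a^-1) = [[-1, -1], [5, 4]]  ->  [[-29, -21], [105, 76]]
... * rho(b^-1) = [[-7, 2], [17, -5]]  ->  [[-154, 47], [557, -170]]
... * rho(b^-1) = [[-7, 2], [17, -5]]  ->  [[1877, -543], [-6789, 1964]]
... * rho(b^-1) = [[-7, 2], [17, -5]]  ->  [[-22370, 6469], [80911, -23398]]
... * rho(a^-1) = [[-1, -1], [5, 4]]  ->  [[54715, 48246], [-197901, -174503]]
... * rho(b^-1) = [[-7, 2], [17, -5]]  ->  [[437177, -131800], [-1581244, 476713]]
tr = 437177 + 476713 = 913890

913890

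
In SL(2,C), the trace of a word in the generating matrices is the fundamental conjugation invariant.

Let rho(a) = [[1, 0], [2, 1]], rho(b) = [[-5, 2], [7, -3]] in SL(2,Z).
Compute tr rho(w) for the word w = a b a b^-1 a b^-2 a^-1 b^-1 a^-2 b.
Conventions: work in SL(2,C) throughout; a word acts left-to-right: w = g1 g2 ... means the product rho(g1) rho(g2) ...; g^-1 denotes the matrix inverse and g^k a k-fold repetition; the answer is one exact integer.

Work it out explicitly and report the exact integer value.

49198

rho(a) = [[1, 0], [2, 1]]
... * rho(b) = [[-5, 2], [7, -3]]  ->  [[-5, 2], [-3, 1]]
... * rho(a) = [[1, 0], [2, 1]]  ->  [[-1, 2], [-1, 1]]
... * rho(b^-1) = [[-3, -2], [-7, -5]]  ->  [[-11, -8], [-4, -3]]
... * rho(a) = [[1, 0], [2, 1]]  ->  [[-27, -8], [-10, -3]]
... * rho(b^-1) = [[-3, -2], [-7, -5]]  ->  [[137, 94], [51, 35]]
... * rho(b^-1) = [[-3, -2], [-7, -5]]  ->  [[-1069, -744], [-398, -277]]
... * rho(a^-1) = [[1, 0], [-2, 1]]  ->  [[419, -744], [156, -277]]
... * rho(b^-1) = [[-3, -2], [-7, -5]]  ->  [[3951, 2882], [1471, 1073]]
... * rho(a^-1) = [[1, 0], [-2, 1]]  ->  [[-1813, 2882], [-675, 1073]]
... * rho(a^-1) = [[1, 0], [-2, 1]]  ->  [[-7577, 2882], [-2821, 1073]]
... * rho(b) = [[-5, 2], [7, -3]]  ->  [[58059, -23800], [21616, -8861]]
tr = 58059 + -8861 = 49198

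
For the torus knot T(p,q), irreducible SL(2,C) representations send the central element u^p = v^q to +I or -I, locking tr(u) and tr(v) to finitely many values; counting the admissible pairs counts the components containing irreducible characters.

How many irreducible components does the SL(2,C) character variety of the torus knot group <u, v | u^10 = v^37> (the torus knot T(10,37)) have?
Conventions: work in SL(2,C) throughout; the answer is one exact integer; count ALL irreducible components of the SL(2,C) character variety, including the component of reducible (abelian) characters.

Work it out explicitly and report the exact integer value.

In the torus knot group T(10,37), u^10 = v^37 is central, so an irreducible representation sends it to +I or -I (Schur).
On an irreducible component, tr(u) is locked at 2*cos(pi*alpha/10) for some alpha in 1..9, and tr(v) at 2*cos(pi*beta/37) for some beta in 1..36.
u^10 = (-1)^alpha I and v^37 = (-1)^beta I must agree, so alpha and beta have equal parity.
Counting: 5 odd alphas x 18 odd betas + 4 even alphas x 18 even betas = 90 + 72 = 162.
Total: 162 irreducible-character components + 1 reducible (abelian) component = 163.

163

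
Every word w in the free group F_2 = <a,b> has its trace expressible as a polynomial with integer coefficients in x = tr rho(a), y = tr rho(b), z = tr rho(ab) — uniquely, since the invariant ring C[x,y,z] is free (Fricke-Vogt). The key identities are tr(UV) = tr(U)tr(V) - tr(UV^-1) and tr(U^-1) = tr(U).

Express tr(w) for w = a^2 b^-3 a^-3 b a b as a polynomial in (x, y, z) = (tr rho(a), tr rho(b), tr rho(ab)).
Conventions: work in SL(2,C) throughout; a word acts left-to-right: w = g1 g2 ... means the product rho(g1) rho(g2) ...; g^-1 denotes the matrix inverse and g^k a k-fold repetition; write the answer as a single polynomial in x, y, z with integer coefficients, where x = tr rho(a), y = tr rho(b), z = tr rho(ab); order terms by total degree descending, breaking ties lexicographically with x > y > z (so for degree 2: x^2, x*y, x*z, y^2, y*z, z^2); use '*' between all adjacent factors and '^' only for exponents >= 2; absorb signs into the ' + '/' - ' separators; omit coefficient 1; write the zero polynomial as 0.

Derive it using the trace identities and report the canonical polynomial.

so tr(a b a) = tr(a) tr(b a) - tr(b)  (reduce the a square) = x*z - y
so tr(a b a^2) = tr(a) tr(a b a) - tr(a b)  (reduce the a square) = x^2*z - x*y - z
tr(b a b a) = tr(b a) tr(b a) - tr(1)  (split on b) = z^2 - 2
tr(b a b) = tr(b) tr(a b) - tr(a)  (reduce the b square) = y*z - x
tr(a b a^2 b) = tr(a) tr(b a b a) - tr(b a b)  (reduce the a square) = x*z^2 - y*z - x
reduce: tr(a b a^2 b^-1) = tr(a b a^2) tr(b) - tr(a b a^2 b)  (eliminate b^-1) = x^2*y*z - x*y^2 - x*z^2 + x
tr(a b a^2 b^-2) = tr(a b a^2 b^-1) tr(b) - tr(a b a^2)  (eliminate b^-1) = x^2*y^2*z - x*y^3 - x*y*z^2 - x^2*z + 2*x*y + z
reduce: tr(a b a b a^2) = tr(a) tr(b a b a^2) - tr(b a b a)  (reduce the a square) = x^2*z^2 - x*y*z - x^2 - z^2 + 2
tr(b a b a b a) = tr(a b) tr(a b a b) - tr(a^-1 b^-1)  (split on a) = z^3 - 3*z
reduce: tr(b a b a b) = tr(b) tr(a b a b) - tr(a b a)  (reduce the b square) = y*z^2 - x*z - y
so tr(a b a b a^2 b) = tr(a) tr(b a b a b a) - tr(b a b a b)  (reduce the a square) = x*z^3 - y*z^2 - 2*x*z + y
tr(b^-1 a b a b a^2) = tr(a b a b a^2) tr(b) - tr(a b a b a^2 b)  (eliminate b^-1) = x^2*y*z^2 - x*y^2*z - x*z^3 - x^2*y + 2*x*z + y
reduce: tr(a b a b a^2 b^-2) = tr(b^-1 a b a b a^2) tr(b) - tr(b^-1 a b a b a^2 b)  (eliminate b^-1) = x^2*y^2*z^2 - x*y^3*z - x*y*z^3 - x^2*y^2 - x^2*z^2 + 3*x*y*z + x^2 + y^2 + z^2 - 2
tr(b a b a^2 b^-3 a) = tr(a b a b a^2 b^-2) tr(b) - tr(a b a b a^2 b^-1)  (eliminate b^-1) = x^2*y^3*z^2 - x*y^4*z - x*y^2*z^3 - x^2*y^3 - 2*x^2*y*z^2 + 4*x*y^2*z + x*z^3 + 2*x^2*y + y^3 + y*z^2 - 2*x*z - 3*y
tr(b a b a^2 b^-3 a^-1) = tr(b a b a^2 b^-3) tr(a) - tr(b a b a^2 b^-3 a)  (eliminate a^-1) = -x^2*y^3*z^2 + x^3*y^2*z + x*y^4*z + x*y^2*z^3 + x^2*y*z^2 - x^3*z - 4*x*y^2*z - x*z^3 - y^3 - y*z^2 + 3*x*z + 3*y
tr(a^-1 b a b a^2 b^-3 a^-1) = tr(b a b a^2 b^-3 a^-1) tr(a) - tr(b a b a^2 b^-3)  (eliminate a^-1) = -x^3*y^3*z^2 + x^4*y^2*z + x^2*y^4*z + x^2*y^2*z^3 + x^3*y*z^2 - x^4*z - 5*x^2*y^2*z - x^2*z^3 + 4*x^2*z + x*y - z
reduce: tr(a^2 b^-3 a^-3 b a b) = tr(a^-1 b a b a^2 b^-3 a^-1) tr(a) - tr(a^-1 b a b a^2 b^-3)  (eliminate a^-1) = -x^4*y^3*z^2 + x^5*y^2*z + x^3*y^4*z + x^3*y^2*z^3 + x^4*y*z^2 + x^2*y^3*z^2 - x^5*z - 6*x^3*y^2*z - x^3*z^3 - x*y^4*z - x*y^2*z^3 - x^2*y*z^2 + 5*x^3*z + 4*x*y^2*z + x*z^3 + x^2*y + y^3 + y*z^2 - 4*x*z - 3*y

-x^4*y^3*z^2 + x^5*y^2*z + x^3*y^4*z + x^3*y^2*z^3 + x^4*y*z^2 + x^2*y^3*z^2 - x^5*z - 6*x^3*y^2*z - x^3*z^3 - x*y^4*z - x*y^2*z^3 - x^2*y*z^2 + 5*x^3*z + 4*x*y^2*z + x*z^3 + x^2*y + y^3 + y*z^2 - 4*x*z - 3*y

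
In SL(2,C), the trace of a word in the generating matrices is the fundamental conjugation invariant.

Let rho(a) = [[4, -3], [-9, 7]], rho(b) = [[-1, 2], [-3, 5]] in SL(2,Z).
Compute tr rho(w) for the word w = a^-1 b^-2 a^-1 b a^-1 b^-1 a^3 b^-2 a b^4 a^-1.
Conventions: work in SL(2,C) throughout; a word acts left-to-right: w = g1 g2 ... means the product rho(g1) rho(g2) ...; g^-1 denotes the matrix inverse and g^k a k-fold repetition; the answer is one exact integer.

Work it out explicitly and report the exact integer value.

rho(a^-1) = [[7, 3], [9, 4]]
... * rho(b^-1) = [[5, -2], [3, -1]]  ->  [[44, -17], [57, -22]]
... * rho(b^-1) = [[5, -2], [3, -1]]  ->  [[169, -71], [219, -92]]
... * rho(a^-1) = [[7, 3], [9, 4]]  ->  [[544, 223], [705, 289]]
... * rho(b) = [[-1, 2], [-3, 5]]  ->  [[-1213, 2203], [-1572, 2855]]
... * rho(a^-1) = [[7, 3], [9, 4]]  ->  [[11336, 5173], [14691, 6704]]
... * rho(b^-1) = [[5, -2], [3, -1]]  ->  [[72199, -27845], [93567, -36086]]
... * rho(a) = [[4, -3], [-9, 7]]  ->  [[539401, -411512], [699042, -533303]]
... * rho(a) = [[4, -3], [-9, 7]]  ->  [[5861212, -4498787], [7595895, -5830247]]
... * rho(a) = [[4, -3], [-9, 7]]  ->  [[63933931, -49075145], [82855803, -63599414]]
... * rho(b^-1) = [[5, -2], [3, -1]]  ->  [[172444220, -78792717], [223480773, -102112192]]
... * rho(b^-1) = [[5, -2], [3, -1]]  ->  [[625842949, -266095723], [811067289, -344849354]]
... * rho(a) = [[4, -3], [-9, 7]]  ->  [[4898233303, -3740198908], [6347913342, -4847147345]]
... * rho(b) = [[-1, 2], [-3, 5]]  ->  [[6322363421, -8904527934], [8193528693, -11539910041]]
... * rho(b) = [[-1, 2], [-3, 5]]  ->  [[20391220381, -31877912828], [26426201430, -41312492819]]
... * rho(b) = [[-1, 2], [-3, 5]]  ->  [[75242518103, -118607123378], [97511277027, -153710061235]]
... * rho(b) = [[-1, 2], [-3, 5]]  ->  [[280578852031, -442550580684], [363618906678, -573527752121]]
... * rho(a^-1) = [[7, 3], [9, 4]]  ->  [[-2018903261939, -928465766643], [-2616417422343, -1203254288450]]
tr = -2018903261939 + -1203254288450 = -3222157550389

-3222157550389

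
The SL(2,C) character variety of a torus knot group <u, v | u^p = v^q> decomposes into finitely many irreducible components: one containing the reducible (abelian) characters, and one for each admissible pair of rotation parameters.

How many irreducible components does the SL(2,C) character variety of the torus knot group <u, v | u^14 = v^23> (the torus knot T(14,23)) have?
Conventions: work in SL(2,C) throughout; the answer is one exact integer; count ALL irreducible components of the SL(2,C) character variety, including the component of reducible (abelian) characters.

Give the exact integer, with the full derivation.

144

For T(14,23): irreducibility forces the central element u^14 = v^23 to one of +I, -I.
On an irreducible component, tr(u) is locked at 2*cos(pi*alpha/14) for some alpha in 1..13, and tr(v) at 2*cos(pi*beta/23) for some beta in 1..22.
Consistency of u^14 = (-1)^alpha I with v^23 = (-1)^beta I forces alpha = beta (mod 2).
Enumerate parity-matched pairs: 7*11 odd-odd plus 6*11 even-even gives 143.
That is 143 components of irreducible characters, and with the reducible (abelian) component the total is 144.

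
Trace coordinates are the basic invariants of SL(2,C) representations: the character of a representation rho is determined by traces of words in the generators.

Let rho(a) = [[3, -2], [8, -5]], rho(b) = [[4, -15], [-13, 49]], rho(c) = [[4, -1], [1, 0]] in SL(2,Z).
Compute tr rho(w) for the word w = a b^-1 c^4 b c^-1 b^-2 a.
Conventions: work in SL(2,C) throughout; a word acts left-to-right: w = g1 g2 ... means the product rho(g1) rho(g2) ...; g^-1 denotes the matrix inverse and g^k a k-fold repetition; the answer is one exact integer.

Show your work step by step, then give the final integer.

rho(a) = [[3, -2], [8, -5]]
... * rho(b^-1) = [[49, 15], [13, 4]]  ->  [[121, 37], [327, 100]]
... * rho(c) = [[4, -1], [1, 0]]  ->  [[521, -121], [1408, -327]]
... * rho(c) = [[4, -1], [1, 0]]  ->  [[1963, -521], [5305, -1408]]
... * rho(c) = [[4, -1], [1, 0]]  ->  [[7331, -1963], [19812, -5305]]
... * rho(c) = [[4, -1], [1, 0]]  ->  [[27361, -7331], [73943, -19812]]
... * rho(b) = [[4, -15], [-13, 49]]  ->  [[204747, -769634], [553328, -2079933]]
... * rho(c^-1) = [[0, 1], [-1, 4]]  ->  [[769634, -2873789], [2079933, -7766404]]
... * rho(b^-1) = [[49, 15], [13, 4]]  ->  [[352809, 49354], [953465, 133379]]
... * rho(b^-1) = [[49, 15], [13, 4]]  ->  [[17929243, 5489551], [48453712, 14835491]]
... * rho(a) = [[3, -2], [8, -5]]  ->  [[97704137, -63306241], [264045064, -171084879]]
tr = 97704137 + -171084879 = -73380742

-73380742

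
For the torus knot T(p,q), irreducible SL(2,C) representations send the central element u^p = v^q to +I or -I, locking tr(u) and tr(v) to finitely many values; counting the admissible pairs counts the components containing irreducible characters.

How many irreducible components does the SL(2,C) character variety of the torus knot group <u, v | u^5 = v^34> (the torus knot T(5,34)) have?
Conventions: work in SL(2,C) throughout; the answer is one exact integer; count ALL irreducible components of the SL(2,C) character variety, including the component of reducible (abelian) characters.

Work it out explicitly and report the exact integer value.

67

Gamma = < u, v | u^5 = v^34 > (torus knot T(5,34)); the central element u^5 = v^34 acts as +I or -I in any irreducible SL(2,C) representation.
This locks tr(u) to 2*cos(pi*alpha/5), alpha in 1..4, and tr(v) to 2*cos(pi*beta/34), beta in 1..33, on each component of irreducible characters.
u^5 = (-1)^alpha I and v^34 = (-1)^beta I must agree, so alpha and beta have equal parity.
Counting: 2 odd alphas x 17 odd betas + 2 even alphas x 16 even betas = 34 + 32 = 66.
That is 66 components of irreducible characters, and with the reducible (abelian) component the total is 67.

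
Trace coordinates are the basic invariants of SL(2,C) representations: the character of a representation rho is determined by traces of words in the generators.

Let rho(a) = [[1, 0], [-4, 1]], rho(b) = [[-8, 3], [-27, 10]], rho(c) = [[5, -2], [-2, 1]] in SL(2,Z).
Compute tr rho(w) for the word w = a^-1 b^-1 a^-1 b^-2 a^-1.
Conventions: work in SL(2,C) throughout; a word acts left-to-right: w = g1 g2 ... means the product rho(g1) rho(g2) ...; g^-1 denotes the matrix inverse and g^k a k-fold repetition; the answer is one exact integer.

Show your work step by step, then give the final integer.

rho(a^-1) = [[1, 0], [4, 1]]
... * rho(b^-1) = [[10, -3], [27, -8]]  ->  [[10, -3], [67, -20]]
... * rho(a^-1) = [[1, 0], [4, 1]]  ->  [[-2, -3], [-13, -20]]
... * rho(b^-1) = [[10, -3], [27, -8]]  ->  [[-101, 30], [-670, 199]]
... * rho(b^-1) = [[10, -3], [27, -8]]  ->  [[-200, 63], [-1327, 418]]
... * rho(a^-1) = [[1, 0], [4, 1]]  ->  [[52, 63], [345, 418]]
tr = 52 + 418 = 470

470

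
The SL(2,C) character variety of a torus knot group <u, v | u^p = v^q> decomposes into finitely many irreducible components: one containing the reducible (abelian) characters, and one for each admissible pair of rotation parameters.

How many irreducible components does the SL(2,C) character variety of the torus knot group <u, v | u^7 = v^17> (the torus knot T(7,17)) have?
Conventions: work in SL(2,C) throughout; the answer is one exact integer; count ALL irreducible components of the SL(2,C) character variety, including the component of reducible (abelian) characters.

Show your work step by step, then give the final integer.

49

For T(7,17): irreducibility forces the central element u^7 = v^17 to one of +I, -I.
On an irreducible component, tr(u) is locked at 2*cos(pi*alpha/7) for some alpha in 1..6, and tr(v) at 2*cos(pi*beta/17) for some beta in 1..16.
Consistency of u^7 = (-1)^alpha I with v^17 = (-1)^beta I forces alpha = beta (mod 2).
Counting: 3 odd alphas x 8 odd betas + 3 even alphas x 8 even betas = 24 + 24 = 48.
components with irreducible characters: 48; plus the single component of reducible (abelian) characters: total 49.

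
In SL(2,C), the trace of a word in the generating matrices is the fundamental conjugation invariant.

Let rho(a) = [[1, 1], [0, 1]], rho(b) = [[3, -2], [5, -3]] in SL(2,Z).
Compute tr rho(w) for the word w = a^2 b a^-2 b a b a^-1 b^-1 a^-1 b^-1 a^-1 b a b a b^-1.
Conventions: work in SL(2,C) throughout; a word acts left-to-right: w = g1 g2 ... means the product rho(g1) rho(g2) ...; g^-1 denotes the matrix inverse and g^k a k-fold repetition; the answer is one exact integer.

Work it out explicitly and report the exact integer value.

rho(a) = [[1, 1], [0, 1]]
... * rho(a) = [[1, 1], [0, 1]]  ->  [[1, 2], [0, 1]]
... * rho(b) = [[3, -2], [5, -3]]  ->  [[13, -8], [5, -3]]
... * rho(a^-1) = [[1, -1], [0, 1]]  ->  [[13, -21], [5, -8]]
... * rho(a^-1) = [[1, -1], [0, 1]]  ->  [[13, -34], [5, -13]]
... * rho(b) = [[3, -2], [5, -3]]  ->  [[-131, 76], [-50, 29]]
... * rho(a) = [[1, 1], [0, 1]]  ->  [[-131, -55], [-50, -21]]
... * rho(b) = [[3, -2], [5, -3]]  ->  [[-668, 427], [-255, 163]]
... * rho(a^-1) = [[1, -1], [0, 1]]  ->  [[-668, 1095], [-255, 418]]
... * rho(b^-1) = [[-3, 2], [-5, 3]]  ->  [[-3471, 1949], [-1325, 744]]
... * rho(a^-1) = [[1, -1], [0, 1]]  ->  [[-3471, 5420], [-1325, 2069]]
... * rho(b^-1) = [[-3, 2], [-5, 3]]  ->  [[-16687, 9318], [-6370, 3557]]
... * rho(a^-1) = [[1, -1], [0, 1]]  ->  [[-16687, 26005], [-6370, 9927]]
... * rho(b) = [[3, -2], [5, -3]]  ->  [[79964, -44641], [30525, -17041]]
... * rho(a) = [[1, 1], [0, 1]]  ->  [[79964, 35323], [30525, 13484]]
... * rho(b) = [[3, -2], [5, -3]]  ->  [[416507, -265897], [158995, -101502]]
... * rho(a) = [[1, 1], [0, 1]]  ->  [[416507, 150610], [158995, 57493]]
... * rho(b^-1) = [[-3, 2], [-5, 3]]  ->  [[-2002571, 1284844], [-764450, 490469]]
tr = -2002571 + 490469 = -1512102

-1512102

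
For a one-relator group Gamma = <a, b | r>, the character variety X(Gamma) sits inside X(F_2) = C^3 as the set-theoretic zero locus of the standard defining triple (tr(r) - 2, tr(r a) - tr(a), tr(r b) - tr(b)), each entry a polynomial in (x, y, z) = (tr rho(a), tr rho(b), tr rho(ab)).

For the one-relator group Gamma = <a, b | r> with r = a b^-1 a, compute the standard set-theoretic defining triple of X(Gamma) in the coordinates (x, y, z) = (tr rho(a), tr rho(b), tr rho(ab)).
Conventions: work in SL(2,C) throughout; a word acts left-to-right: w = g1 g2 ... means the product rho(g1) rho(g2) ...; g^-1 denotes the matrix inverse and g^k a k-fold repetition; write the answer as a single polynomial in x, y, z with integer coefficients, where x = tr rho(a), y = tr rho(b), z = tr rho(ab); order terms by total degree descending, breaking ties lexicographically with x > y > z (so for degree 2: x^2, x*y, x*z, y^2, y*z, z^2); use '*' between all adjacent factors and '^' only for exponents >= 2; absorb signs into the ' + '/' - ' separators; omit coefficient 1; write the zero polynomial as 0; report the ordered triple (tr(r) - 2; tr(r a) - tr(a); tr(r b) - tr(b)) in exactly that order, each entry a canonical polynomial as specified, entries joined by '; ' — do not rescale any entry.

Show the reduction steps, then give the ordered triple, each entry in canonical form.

x^2*y - x*z - y - 2; x^3*y - x^2*z - 2*x*y - x + z; x*y*z - y^2 - z^2 - y + 2

trace(a^2) = trace(a) trace(a) - trace(1)  (reduce the a square) = x^2 - 2
trace(a^2 b) = trace(a) trace(b a) - trace(b)  (reduce the a square) = x*z - y
trace(a b^-1 a) = trace(a^2) trace(b) - trace(a^2 b)  (eliminate b^-1) = x^2*y - x*z - y
trace(a^3) = trace(a) trace(a^2) - trace(a)   [square of a] = x^3 - 3*x
trace(a^3 b) = trace(a) trace(a b a) - trace(a b)   [square of a] = x^2*z - x*y - z
trace(a b^-1 a^2) = trace(a^3) trace(b) - trace(a^3 b)   [inverse elimination on b] = x^3*y - x^2*z - 2*x*y + z
trace(a b a b) = trace(a b) trace(a b) - trace(1) = z^2 - 2
trace(a b^-1 a b) = trace(a b a) trace(b) - trace(a b a b) = x*y*z - y^2 - z^2 + 2
assemble the triple (trace(r) - 2; trace(r a) - x; trace(r b) - y)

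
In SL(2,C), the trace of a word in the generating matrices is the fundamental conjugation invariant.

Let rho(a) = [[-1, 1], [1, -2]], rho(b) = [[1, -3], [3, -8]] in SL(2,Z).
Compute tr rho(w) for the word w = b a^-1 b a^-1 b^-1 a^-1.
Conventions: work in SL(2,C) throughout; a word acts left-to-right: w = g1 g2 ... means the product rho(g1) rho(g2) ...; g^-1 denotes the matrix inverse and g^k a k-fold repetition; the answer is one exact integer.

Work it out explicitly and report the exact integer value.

243

rho(b) = [[1, -3], [3, -8]]
... * rho(a^-1) = [[-2, -1], [-1, -1]]  ->  [[1, 2], [2, 5]]
... * rho(b) = [[1, -3], [3, -8]]  ->  [[7, -19], [17, -46]]
... * rho(a^-1) = [[-2, -1], [-1, -1]]  ->  [[5, 12], [12, 29]]
... * rho(b^-1) = [[-8, 3], [-3, 1]]  ->  [[-76, 27], [-183, 65]]
... * rho(a^-1) = [[-2, -1], [-1, -1]]  ->  [[125, 49], [301, 118]]
tr = 125 + 118 = 243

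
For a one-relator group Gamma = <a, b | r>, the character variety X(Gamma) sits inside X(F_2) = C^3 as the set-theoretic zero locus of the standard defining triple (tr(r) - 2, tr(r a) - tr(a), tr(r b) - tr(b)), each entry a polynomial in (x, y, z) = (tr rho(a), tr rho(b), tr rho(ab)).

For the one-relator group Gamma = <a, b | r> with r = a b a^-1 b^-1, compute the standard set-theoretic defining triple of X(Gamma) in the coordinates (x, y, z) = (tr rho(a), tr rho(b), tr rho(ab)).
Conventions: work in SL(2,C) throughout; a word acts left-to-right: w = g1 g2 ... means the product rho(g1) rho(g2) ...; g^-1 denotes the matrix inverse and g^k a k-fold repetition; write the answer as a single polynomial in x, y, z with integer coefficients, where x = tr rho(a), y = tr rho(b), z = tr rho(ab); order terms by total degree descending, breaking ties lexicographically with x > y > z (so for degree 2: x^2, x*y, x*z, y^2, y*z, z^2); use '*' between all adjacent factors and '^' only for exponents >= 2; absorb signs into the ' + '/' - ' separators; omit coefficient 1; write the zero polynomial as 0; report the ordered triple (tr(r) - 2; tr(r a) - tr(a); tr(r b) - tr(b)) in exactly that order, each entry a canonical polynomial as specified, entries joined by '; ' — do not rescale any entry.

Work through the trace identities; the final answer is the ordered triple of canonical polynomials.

-x*y*z + x^2 + y^2 + z^2 - 4; -x^2*y*z + x^3 + x*y^2 + x*z^2 - 4*x; 0

tr(a b a) = tr(a) * tr(b a) - tr(b)  (reduce the a square) = x*z - y
so tr(a b a b) = tr(b a) * tr(b a) - tr(1)  (split on b) = z^2 - 2
reduce: tr(b^-1 a b a) = tr(a b a) * tr(b) - tr(a b a b)  (eliminate b^-1) = x*y*z - y^2 - z^2 + 2
reduce: tr(a b a^-1 b^-1) = tr(b^-1 a b) * tr(a) - tr(b^-1 a b a)  (eliminate a^-1) = -x*y*z + x^2 + y^2 + z^2 - 2
tr(a^2) = tr(a) * tr(a) - tr(1) = x^2 - 2
reduce: tr(b a^2 b) = tr(b) * tr(a^2 b) - tr(a^2) = x*y*z - x^2 - y^2 + 2
tr(b a b) = tr(b) * tr(a b) - tr(a) = y*z - x
tr(b a^2 b a) = tr(a) * tr(b a b a) - tr(b a b) = x*z^2 - y*z - x
tr(a^2 b a^-1 b) = tr(b a^2 b) * tr(a) - tr(b a^2 b a) = x^2*y*z - x^3 - x*y^2 - x*z^2 + y*z + 3*x
reduce: tr(a b a^-1 b^-1 a) = tr(a^2 b a^-1) * tr(b) - tr(a^2 b a^-1 b) = -x^2*y*z + x^3 + x*y^2 + x*z^2 - 3*x
assemble the triple (tr(r) - 2; tr(r a) - x; tr(r b) - y)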